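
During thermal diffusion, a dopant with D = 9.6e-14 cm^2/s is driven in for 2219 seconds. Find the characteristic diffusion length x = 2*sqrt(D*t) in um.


Step 1: Compute D*t = 9.6e-14 * 2219 = 2.13024e-10 cm^2
Step 2: sqrt(D*t) = 1.4595e-05 cm
Step 3: x = 2 * 1.4595e-05 cm = 2.919e-05 cm
Step 4: Convert to um (1 cm = 1e4 um): x = 0.292 um


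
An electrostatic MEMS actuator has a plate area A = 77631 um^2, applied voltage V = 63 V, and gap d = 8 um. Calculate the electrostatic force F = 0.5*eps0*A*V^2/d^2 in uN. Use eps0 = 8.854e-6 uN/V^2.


Step 1: Identify parameters.
eps0 = 8.854e-6 uN/V^2, A = 77631 um^2, V = 63 V, d = 8 um
Step 2: Compute V^2 = 63^2 = 3969
Step 3: Compute d^2 = 8^2 = 64
Step 4: F = 0.5 * 8.854e-6 * 77631 * 3969 / 64
F = 21.313 uN


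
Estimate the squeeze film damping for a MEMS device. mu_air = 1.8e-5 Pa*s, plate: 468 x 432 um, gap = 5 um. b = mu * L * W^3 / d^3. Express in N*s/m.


Step 1: Convert to SI.
L = 468e-6 m, W = 432e-6 m, d = 5e-6 m
Step 2: W^3 = (432e-6)^3 = 8.06e-11 m^3
Step 3: d^3 = (5e-6)^3 = 1.25e-16 m^3
Step 4: b = 1.8e-5 * 468e-6 * 8.06e-11 / 1.25e-16
b = 5.43e-03 N*s/m


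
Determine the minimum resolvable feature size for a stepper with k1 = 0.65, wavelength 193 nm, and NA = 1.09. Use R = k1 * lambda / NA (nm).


Step 1: Identify values: k1 = 0.65, lambda = 193 nm, NA = 1.09
Step 2: R = k1 * lambda / NA
R = 0.65 * 193 / 1.09
R = 115.1 nm


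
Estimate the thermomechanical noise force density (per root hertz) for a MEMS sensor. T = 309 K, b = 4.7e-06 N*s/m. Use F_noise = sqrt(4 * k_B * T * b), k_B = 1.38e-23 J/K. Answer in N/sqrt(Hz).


Step 1: Compute 4 * k_B * T * b
= 4 * 1.38e-23 * 309 * 4.7e-06
= 8.0167e-26 N^2/Hz
Step 2: F_noise = sqrt(8.0167e-26)
F_noise = 2.83e-13 N/sqrt(Hz)


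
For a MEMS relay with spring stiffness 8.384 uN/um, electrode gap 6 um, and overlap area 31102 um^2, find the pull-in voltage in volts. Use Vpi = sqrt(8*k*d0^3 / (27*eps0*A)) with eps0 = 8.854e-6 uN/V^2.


Step 1: Compute numerator: 8 * k * d0^3 = 8 * 8.384 * 6^3 = 14487.552
Step 2: Compute denominator: 27 * eps0 * A = 27 * 8.854e-6 * 31102 = 7.435182
Step 3: Vpi = sqrt(14487.552 / 7.435182)
Vpi = 44.14 V


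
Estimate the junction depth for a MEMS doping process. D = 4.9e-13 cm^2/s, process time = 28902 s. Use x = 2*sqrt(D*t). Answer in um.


Step 1: Compute D*t = 4.9e-13 * 28902 = 1.416198e-08 cm^2
Step 2: sqrt(D*t) = 1.19e-04 cm
Step 3: x = 2 * 1.19e-04 cm = 2.38e-04 cm
Step 4: Convert to um (1 cm = 1e4 um): x = 2.38 um


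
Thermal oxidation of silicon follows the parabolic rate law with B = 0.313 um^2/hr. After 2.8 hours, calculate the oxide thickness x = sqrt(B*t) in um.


Step 1: Compute B*t = 0.313 * 2.8 = 0.8764
Step 2: x = sqrt(0.8764)
x = 0.936 um


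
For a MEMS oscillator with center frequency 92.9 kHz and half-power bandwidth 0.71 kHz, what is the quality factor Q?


Step 1: Q = f0 / bandwidth
Step 2: Q = 92.9 / 0.71
Q = 130.8


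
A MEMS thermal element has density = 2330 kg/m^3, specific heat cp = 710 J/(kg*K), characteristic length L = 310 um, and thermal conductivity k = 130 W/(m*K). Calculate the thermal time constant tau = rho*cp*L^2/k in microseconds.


Step 1: Convert L to m: L = 310e-6 m
Step 2: L^2 = (310e-6)^2 = 9.61e-08 m^2
Step 3: tau = 2330 * 710 * 9.61e-08 / 130 = 1.22290946e-03 s
Step 4: Convert to microseconds (multiply by 1e6).
tau = 1222.909 us


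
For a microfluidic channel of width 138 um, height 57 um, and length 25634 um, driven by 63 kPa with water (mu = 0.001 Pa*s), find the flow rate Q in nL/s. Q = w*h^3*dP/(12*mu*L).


Step 1: Convert all dimensions to SI (meters).
w = 138e-6 m, h = 57e-6 m, L = 25634e-6 m, dP = 63e3 Pa
Step 2: Q = w * h^3 * dP / (12 * mu * L)
Q = 138e-6 * (57e-6)^3 * 63e3 / (12 * 0.001 * 25634e-6) = 5.23415497e-09 m^3/s
Step 3: Convert Q from m^3/s to nL/s (1 m^3 = 1e12 nL, so multiply by 1e12).
Q = 5234.155 nL/s


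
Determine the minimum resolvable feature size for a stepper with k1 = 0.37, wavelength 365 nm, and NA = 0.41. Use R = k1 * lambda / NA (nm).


Step 1: Identify values: k1 = 0.37, lambda = 365 nm, NA = 0.41
Step 2: R = k1 * lambda / NA
R = 0.37 * 365 / 0.41
R = 329.4 nm


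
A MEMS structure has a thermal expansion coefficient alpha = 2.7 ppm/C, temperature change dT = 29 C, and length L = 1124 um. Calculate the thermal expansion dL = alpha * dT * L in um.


Step 1: Convert CTE: alpha = 2.7 ppm/C = 2.7e-6 /C
Step 2: dL = 2.7e-6 * 29 * 1124
dL = 0.088 um


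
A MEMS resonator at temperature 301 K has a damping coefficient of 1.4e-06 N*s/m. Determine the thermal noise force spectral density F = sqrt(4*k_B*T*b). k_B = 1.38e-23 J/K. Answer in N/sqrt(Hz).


Step 1: Compute 4 * k_B * T * b
= 4 * 1.38e-23 * 301 * 1.4e-06
= 2.3261e-26 N^2/Hz
Step 2: F_noise = sqrt(2.3261e-26)
F_noise = 1.53e-13 N/sqrt(Hz)


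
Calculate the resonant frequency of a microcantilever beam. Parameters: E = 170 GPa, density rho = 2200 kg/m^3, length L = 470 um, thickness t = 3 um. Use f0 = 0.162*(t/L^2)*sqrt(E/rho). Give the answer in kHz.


Step 1: Convert units to SI.
t_SI = 3e-6 m, L_SI = 470e-6 m
Step 2: Calculate sqrt(E/rho).
sqrt(170e9 / 2200) = 8790.49 m/s
Step 3: Compute f0.
f0 = 0.162 * 3e-6 / (470e-6)^2 * 8790.49 = 19339.9 Hz = 19.34 kHz


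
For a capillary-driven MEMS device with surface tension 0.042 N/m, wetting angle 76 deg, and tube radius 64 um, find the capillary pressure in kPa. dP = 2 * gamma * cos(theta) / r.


Step 1: cos(76 deg) = 0.2419
Step 2: Convert r to m: r = 64e-6 m
Step 3: dP = 2 * 0.042 * 0.2419 / 64e-6 = 317.5 Pa
Step 4: Convert Pa to kPa (divide by 1000).
dP = 0.32 kPa


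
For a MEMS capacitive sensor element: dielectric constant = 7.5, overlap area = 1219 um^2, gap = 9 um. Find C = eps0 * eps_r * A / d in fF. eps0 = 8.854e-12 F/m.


Step 1: Convert area to m^2: A = 1219e-12 m^2
Step 2: Convert gap to m: d = 9e-6 m
Step 3: C = eps0 * eps_r * A / d
C = 8.854e-12 * 7.5 * 1219e-12 / 9e-6
Step 4: Convert to fF (multiply by 1e15).
C = 8.99 fF


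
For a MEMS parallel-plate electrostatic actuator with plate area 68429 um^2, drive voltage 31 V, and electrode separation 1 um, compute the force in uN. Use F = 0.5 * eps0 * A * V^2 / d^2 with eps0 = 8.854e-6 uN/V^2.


Step 1: Identify parameters.
eps0 = 8.854e-6 uN/V^2, A = 68429 um^2, V = 31 V, d = 1 um
Step 2: Compute V^2 = 31^2 = 961
Step 3: Compute d^2 = 1^2 = 1
Step 4: F = 0.5 * 8.854e-6 * 68429 * 961 / 1
F = 291.121 uN


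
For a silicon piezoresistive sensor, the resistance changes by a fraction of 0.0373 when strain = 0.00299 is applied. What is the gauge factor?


Step 1: Identify values.
dR/R = 0.0373, strain = 0.00299
Step 2: GF = (dR/R) / strain = 0.0373 / 0.00299
GF = 12.5


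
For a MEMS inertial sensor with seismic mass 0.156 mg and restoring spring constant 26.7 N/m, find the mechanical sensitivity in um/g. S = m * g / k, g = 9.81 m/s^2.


Step 1: Convert mass: m = 0.156 mg = 1.56e-07 kg
Step 2: S = m * g / k = 1.56e-07 * 9.81 / 26.7
Step 3: S = 5.73e-08 m/g
Step 4: Convert to um/g: S = 0.057 um/g


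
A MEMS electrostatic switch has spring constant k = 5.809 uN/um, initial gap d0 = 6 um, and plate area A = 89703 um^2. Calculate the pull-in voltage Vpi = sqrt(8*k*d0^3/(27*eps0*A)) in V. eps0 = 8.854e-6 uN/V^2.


Step 1: Compute numerator: 8 * k * d0^3 = 8 * 5.809 * 6^3 = 10037.952
Step 2: Compute denominator: 27 * eps0 * A = 27 * 8.854e-6 * 89703 = 21.44422
Step 3: Vpi = sqrt(10037.952 / 21.44422)
Vpi = 21.64 V


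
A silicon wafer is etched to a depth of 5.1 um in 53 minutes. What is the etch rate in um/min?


Step 1: Etch rate = depth / time
Step 2: rate = 5.1 / 53
rate = 0.096 um/min


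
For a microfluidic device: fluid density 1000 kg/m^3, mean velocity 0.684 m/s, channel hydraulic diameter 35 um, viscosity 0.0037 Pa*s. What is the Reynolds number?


Step 1: Convert Dh to meters: Dh = 35e-6 m
Step 2: Re = rho * v * Dh / mu
Re = 1000 * 0.684 * 35e-6 / 0.0037
Re = 6.47


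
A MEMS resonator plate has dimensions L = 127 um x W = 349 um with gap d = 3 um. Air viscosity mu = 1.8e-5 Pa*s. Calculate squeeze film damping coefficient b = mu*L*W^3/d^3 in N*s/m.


Step 1: Convert to SI.
L = 127e-6 m, W = 349e-6 m, d = 3e-6 m
Step 2: W^3 = (349e-6)^3 = 4.25e-11 m^3
Step 3: d^3 = (3e-6)^3 = 2.70e-17 m^3
Step 4: b = 1.8e-5 * 127e-6 * 4.25e-11 / 2.70e-17
b = 3.60e-03 N*s/m


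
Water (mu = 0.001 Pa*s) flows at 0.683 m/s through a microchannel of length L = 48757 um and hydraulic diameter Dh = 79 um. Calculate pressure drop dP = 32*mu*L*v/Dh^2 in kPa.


Step 1: Convert to SI: L = 48757e-6 m, Dh = 79e-6 m
Step 2: dP = 32 * 0.001 * 48757e-6 * 0.683 / (79e-6)^2
Step 3: dP = 170747.15 Pa
Step 4: Convert to kPa: dP = 170.75 kPa


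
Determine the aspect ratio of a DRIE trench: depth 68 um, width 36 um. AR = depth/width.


Step 1: AR = depth / width
Step 2: AR = 68 / 36
AR = 1.9


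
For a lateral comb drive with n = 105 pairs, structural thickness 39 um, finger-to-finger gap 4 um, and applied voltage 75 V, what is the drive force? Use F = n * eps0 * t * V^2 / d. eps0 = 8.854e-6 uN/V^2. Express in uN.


Step 1: Parameters: n=105, eps0=8.854e-6 uN/V^2, t=39 um, V=75 V, d=4 um
Step 2: V^2 = 5625
Step 3: F = 105 * 8.854e-6 * 39 * 5625 / 4
F = 50.987 uN


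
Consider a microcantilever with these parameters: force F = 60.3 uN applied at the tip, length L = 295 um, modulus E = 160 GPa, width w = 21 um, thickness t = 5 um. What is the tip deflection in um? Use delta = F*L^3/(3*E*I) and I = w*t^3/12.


Step 1: Calculate the second moment of area.
I = w * t^3 / 12 = 21 * 5^3 / 12 = 218.75 um^4
Step 2: Convert E to consistent units (1 GPa = 1000 uN/um^2).
E = 160 GPa = 160000 uN/um^2
Step 3: Calculate tip deflection.
delta = F * L^3 / (3 * E * I)
delta = 60.3 * 295^3 / (3 * 160000 * 218.75)
delta = 14.7433 um


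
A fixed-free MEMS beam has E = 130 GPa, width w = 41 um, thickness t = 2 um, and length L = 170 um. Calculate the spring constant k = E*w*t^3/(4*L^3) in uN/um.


Step 1: Convert E to consistent units (1 GPa = 1000 uN/um^2).
E = 130 GPa = 130000 uN/um^2
Step 2: Compute t^3 = 2^3 = 8
Step 3: Compute L^3 = 170^3 = 4913000
Step 4: k = 130000 * 41 * 8 / (4 * 4913000)
k = 2.1698 uN/um


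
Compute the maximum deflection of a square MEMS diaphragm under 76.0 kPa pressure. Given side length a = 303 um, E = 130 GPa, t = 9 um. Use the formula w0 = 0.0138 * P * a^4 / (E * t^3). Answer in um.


Step 1: Convert pressure to compatible units (E is in GPa, so P in GPa).
P = 76.0 kPa = 76.0e-6 GPa
Step 2: Compute numerator: 0.0138 * P * a^4.
a^4 = 303^4 = 8428892481
numerator = 0.0138 * 76.0e-6 * 8428892481 = 8.8402e+03
Step 3: Compute denominator: E * t^3 = 130 * 9^3 = 94770
Step 4: w0 = numerator / denominator = 8.8402e+03 / 94770 = 0.0933 um


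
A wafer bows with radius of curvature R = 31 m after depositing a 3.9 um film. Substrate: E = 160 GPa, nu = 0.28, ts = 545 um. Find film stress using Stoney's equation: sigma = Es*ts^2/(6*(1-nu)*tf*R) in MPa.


Step 1: Compute numerator: Es * ts^2 = 160 * 545^2 = 47524000 (GPa*um^2)
Step 2: Compute denominator (R in um): 6*(1-nu)*tf*R = 6*0.72*3.9*31e6 = 522288000.0 (um^2)
Step 3: sigma (GPa) = 47524000 / 522288000.0 = 9.0992e-02 GPa
Step 4: Convert to MPa (x1000): sigma = 91.0 MPa


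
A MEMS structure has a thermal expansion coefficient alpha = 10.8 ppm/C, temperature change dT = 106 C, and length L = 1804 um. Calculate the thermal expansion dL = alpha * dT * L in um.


Step 1: Convert CTE: alpha = 10.8 ppm/C = 10.8e-6 /C
Step 2: dL = 10.8e-6 * 106 * 1804
dL = 2.0652 um


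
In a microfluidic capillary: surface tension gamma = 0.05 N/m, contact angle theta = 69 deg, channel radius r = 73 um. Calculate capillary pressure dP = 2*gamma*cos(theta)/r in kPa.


Step 1: cos(69 deg) = 0.3584
Step 2: Convert r to m: r = 73e-6 m
Step 3: dP = 2 * 0.05 * 0.3584 / 73e-6 = 491.0 Pa
Step 4: Convert Pa to kPa (divide by 1000).
dP = 0.49 kPa


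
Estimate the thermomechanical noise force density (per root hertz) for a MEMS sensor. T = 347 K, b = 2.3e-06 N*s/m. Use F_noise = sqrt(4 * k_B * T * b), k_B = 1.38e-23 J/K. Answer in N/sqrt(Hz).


Step 1: Compute 4 * k_B * T * b
= 4 * 1.38e-23 * 347 * 2.3e-06
= 4.4055e-26 N^2/Hz
Step 2: F_noise = sqrt(4.4055e-26)
F_noise = 2.10e-13 N/sqrt(Hz)


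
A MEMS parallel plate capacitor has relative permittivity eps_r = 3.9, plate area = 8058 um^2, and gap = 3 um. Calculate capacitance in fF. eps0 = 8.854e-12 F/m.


Step 1: Convert area to m^2: A = 8058e-12 m^2
Step 2: Convert gap to m: d = 3e-6 m
Step 3: C = eps0 * eps_r * A / d
C = 8.854e-12 * 3.9 * 8058e-12 / 3e-6
Step 4: Convert to fF (multiply by 1e15).
C = 92.75 fF


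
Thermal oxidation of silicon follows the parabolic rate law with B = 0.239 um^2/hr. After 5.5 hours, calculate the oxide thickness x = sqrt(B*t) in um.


Step 1: Compute B*t = 0.239 * 5.5 = 1.3145
Step 2: x = sqrt(1.3145)
x = 1.147 um


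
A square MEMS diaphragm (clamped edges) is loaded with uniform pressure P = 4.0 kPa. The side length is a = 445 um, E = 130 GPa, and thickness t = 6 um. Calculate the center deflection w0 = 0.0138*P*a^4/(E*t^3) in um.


Step 1: Convert pressure to compatible units (E is in GPa, so P in GPa).
P = 4.0 kPa = 4.0e-6 GPa
Step 2: Compute numerator: 0.0138 * P * a^4.
a^4 = 445^4 = 39213900625
numerator = 0.0138 * 4.0e-6 * 39213900625 = 2.1646e+03
Step 3: Compute denominator: E * t^3 = 130 * 6^3 = 28080
Step 4: w0 = numerator / denominator = 2.1646e+03 / 28080 = 0.0771 um


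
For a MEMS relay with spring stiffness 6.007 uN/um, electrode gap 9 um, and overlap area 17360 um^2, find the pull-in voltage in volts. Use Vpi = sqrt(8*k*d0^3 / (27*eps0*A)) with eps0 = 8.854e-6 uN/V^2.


Step 1: Compute numerator: 8 * k * d0^3 = 8 * 6.007 * 9^3 = 35032.824
Step 2: Compute denominator: 27 * eps0 * A = 27 * 8.854e-6 * 17360 = 4.150047
Step 3: Vpi = sqrt(35032.824 / 4.150047)
Vpi = 91.88 V


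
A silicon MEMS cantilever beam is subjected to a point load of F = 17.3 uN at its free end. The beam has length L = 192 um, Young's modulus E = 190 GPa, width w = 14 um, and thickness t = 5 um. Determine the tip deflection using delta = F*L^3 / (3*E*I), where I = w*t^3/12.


Step 1: Calculate the second moment of area.
I = w * t^3 / 12 = 14 * 5^3 / 12 = 145.8333 um^4
Step 2: Convert E to consistent units (1 GPa = 1000 uN/um^2).
E = 190 GPa = 190000 uN/um^2
Step 3: Calculate tip deflection.
delta = F * L^3 / (3 * E * I)
delta = 17.3 * 192^3 / (3 * 190000 * 145.8333)
delta = 1.4731 um


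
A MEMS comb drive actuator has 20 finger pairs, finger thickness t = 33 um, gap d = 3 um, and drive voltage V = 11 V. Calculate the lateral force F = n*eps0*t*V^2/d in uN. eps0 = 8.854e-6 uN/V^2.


Step 1: Parameters: n=20, eps0=8.854e-6 uN/V^2, t=33 um, V=11 V, d=3 um
Step 2: V^2 = 121
Step 3: F = 20 * 8.854e-6 * 33 * 121 / 3
F = 0.236 uN


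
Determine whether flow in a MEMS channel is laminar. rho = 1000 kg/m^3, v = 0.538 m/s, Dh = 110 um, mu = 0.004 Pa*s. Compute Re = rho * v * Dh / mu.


Step 1: Convert Dh to meters: Dh = 110e-6 m
Step 2: Re = rho * v * Dh / mu
Re = 1000 * 0.538 * 110e-6 / 0.004
Re = 14.795
Since Re = 14.795 is below ~2300, the flow is laminar.


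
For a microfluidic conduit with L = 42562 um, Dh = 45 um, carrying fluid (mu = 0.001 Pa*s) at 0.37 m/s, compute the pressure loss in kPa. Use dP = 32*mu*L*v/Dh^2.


Step 1: Convert to SI: L = 42562e-6 m, Dh = 45e-6 m
Step 2: dP = 32 * 0.001 * 42562e-6 * 0.37 / (45e-6)^2
Step 3: dP = 248856.34 Pa
Step 4: Convert to kPa: dP = 248.86 kPa


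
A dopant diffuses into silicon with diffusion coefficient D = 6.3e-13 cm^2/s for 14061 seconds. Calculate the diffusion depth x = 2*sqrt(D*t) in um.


Step 1: Compute D*t = 6.3e-13 * 14061 = 8.85843e-09 cm^2
Step 2: sqrt(D*t) = 9.41192e-05 cm
Step 3: x = 2 * 9.41192e-05 cm = 1.882384e-04 cm
Step 4: Convert to um (1 cm = 1e4 um): x = 1.882 um


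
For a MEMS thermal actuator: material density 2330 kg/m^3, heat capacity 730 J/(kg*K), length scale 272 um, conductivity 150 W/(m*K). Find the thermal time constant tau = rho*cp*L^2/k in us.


Step 1: Convert L to m: L = 272e-6 m
Step 2: L^2 = (272e-6)^2 = 7.3984e-08 m^2
Step 3: tau = 2330 * 730 * 7.3984e-08 / 150 = 8.3892924e-04 s
Step 4: Convert to microseconds (multiply by 1e6).
tau = 838.929 us


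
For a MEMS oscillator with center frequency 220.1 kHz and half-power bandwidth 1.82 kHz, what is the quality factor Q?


Step 1: Q = f0 / bandwidth
Step 2: Q = 220.1 / 1.82
Q = 120.9


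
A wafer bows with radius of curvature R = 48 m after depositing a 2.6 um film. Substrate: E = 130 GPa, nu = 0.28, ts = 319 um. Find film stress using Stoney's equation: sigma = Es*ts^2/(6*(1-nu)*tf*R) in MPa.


Step 1: Compute numerator: Es * ts^2 = 130 * 319^2 = 13228930 (GPa*um^2)
Step 2: Compute denominator (R in um): 6*(1-nu)*tf*R = 6*0.72*2.6*48e6 = 539136000.0 (um^2)
Step 3: sigma (GPa) = 13228930 / 539136000.0 = 2.4537e-02 GPa
Step 4: Convert to MPa (x1000): sigma = 24.5 MPa


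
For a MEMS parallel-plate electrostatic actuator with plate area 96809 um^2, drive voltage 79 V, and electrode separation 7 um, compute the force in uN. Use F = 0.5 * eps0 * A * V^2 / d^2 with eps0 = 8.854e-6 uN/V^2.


Step 1: Identify parameters.
eps0 = 8.854e-6 uN/V^2, A = 96809 um^2, V = 79 V, d = 7 um
Step 2: Compute V^2 = 79^2 = 6241
Step 3: Compute d^2 = 7^2 = 49
Step 4: F = 0.5 * 8.854e-6 * 96809 * 6241 / 49
F = 54.586 uN


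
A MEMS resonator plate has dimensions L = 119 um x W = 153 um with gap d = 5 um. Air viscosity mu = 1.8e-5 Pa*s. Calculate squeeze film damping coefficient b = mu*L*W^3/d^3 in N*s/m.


Step 1: Convert to SI.
L = 119e-6 m, W = 153e-6 m, d = 5e-6 m
Step 2: W^3 = (153e-6)^3 = 3.58e-12 m^3
Step 3: d^3 = (5e-6)^3 = 1.25e-16 m^3
Step 4: b = 1.8e-5 * 119e-6 * 3.58e-12 / 1.25e-16
b = 6.14e-05 N*s/m


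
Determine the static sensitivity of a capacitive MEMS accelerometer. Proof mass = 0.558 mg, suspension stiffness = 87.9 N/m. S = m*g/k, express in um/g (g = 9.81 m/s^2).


Step 1: Convert mass: m = 0.558 mg = 5.58e-07 kg
Step 2: S = m * g / k = 5.58e-07 * 9.81 / 87.9
Step 3: S = 6.23e-08 m/g
Step 4: Convert to um/g: S = 0.062 um/g


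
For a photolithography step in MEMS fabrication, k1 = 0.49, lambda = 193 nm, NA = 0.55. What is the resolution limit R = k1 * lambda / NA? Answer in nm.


Step 1: Identify values: k1 = 0.49, lambda = 193 nm, NA = 0.55
Step 2: R = k1 * lambda / NA
R = 0.49 * 193 / 0.55
R = 171.9 nm


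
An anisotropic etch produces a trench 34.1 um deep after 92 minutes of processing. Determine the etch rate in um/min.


Step 1: Etch rate = depth / time
Step 2: rate = 34.1 / 92
rate = 0.371 um/min


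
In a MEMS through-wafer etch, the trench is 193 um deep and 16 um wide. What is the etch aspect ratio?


Step 1: AR = depth / width
Step 2: AR = 193 / 16
AR = 12.1


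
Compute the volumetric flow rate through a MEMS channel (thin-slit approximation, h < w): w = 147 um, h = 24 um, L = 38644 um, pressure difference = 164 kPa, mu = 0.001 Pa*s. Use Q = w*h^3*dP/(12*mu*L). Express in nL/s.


Step 1: Convert all dimensions to SI (meters).
w = 147e-6 m, h = 24e-6 m, L = 38644e-6 m, dP = 164e3 Pa
Step 2: Q = w * h^3 * dP / (12 * mu * L)
Q = 147e-6 * (24e-6)^3 * 164e3 / (12 * 0.001 * 38644e-6) = 7.1867343e-10 m^3/s
Step 3: Convert Q from m^3/s to nL/s (1 m^3 = 1e12 nL, so multiply by 1e12).
Q = 718.673 nL/s


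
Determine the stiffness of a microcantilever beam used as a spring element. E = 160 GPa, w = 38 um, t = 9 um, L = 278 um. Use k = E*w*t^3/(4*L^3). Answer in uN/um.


Step 1: Convert E to consistent units (1 GPa = 1000 uN/um^2).
E = 160 GPa = 160000 uN/um^2
Step 2: Compute t^3 = 9^3 = 729
Step 3: Compute L^3 = 278^3 = 21484952
Step 4: k = 160000 * 38 * 729 / (4 * 21484952)
k = 51.5747 uN/um


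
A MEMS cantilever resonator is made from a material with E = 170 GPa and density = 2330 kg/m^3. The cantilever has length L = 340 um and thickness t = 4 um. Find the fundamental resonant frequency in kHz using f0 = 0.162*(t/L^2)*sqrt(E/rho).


Step 1: Convert units to SI.
t_SI = 4e-6 m, L_SI = 340e-6 m
Step 2: Calculate sqrt(E/rho).
sqrt(170e9 / 2330) = 8541.74 m/s
Step 3: Compute f0.
f0 = 0.162 * 4e-6 / (340e-6)^2 * 8541.74 = 47881.0 Hz = 47.88 kHz


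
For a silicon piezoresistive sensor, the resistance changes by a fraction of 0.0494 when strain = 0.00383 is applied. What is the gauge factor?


Step 1: Identify values.
dR/R = 0.0494, strain = 0.00383
Step 2: GF = (dR/R) / strain = 0.0494 / 0.00383
GF = 12.9


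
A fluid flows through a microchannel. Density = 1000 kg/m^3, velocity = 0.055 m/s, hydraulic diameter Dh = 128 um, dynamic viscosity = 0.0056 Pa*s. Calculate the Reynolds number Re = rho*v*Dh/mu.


Step 1: Convert Dh to meters: Dh = 128e-6 m
Step 2: Re = rho * v * Dh / mu
Re = 1000 * 0.055 * 128e-6 / 0.0056
Re = 1.257


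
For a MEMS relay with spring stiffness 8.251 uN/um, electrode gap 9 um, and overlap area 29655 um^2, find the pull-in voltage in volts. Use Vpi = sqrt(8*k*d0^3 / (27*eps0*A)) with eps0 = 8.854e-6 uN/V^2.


Step 1: Compute numerator: 8 * k * d0^3 = 8 * 8.251 * 9^3 = 48119.832
Step 2: Compute denominator: 27 * eps0 * A = 27 * 8.854e-6 * 29655 = 7.089265
Step 3: Vpi = sqrt(48119.832 / 7.089265)
Vpi = 82.39 V


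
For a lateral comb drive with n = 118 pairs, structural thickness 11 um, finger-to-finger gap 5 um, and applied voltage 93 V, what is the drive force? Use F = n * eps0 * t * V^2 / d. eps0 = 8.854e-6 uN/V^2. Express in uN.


Step 1: Parameters: n=118, eps0=8.854e-6 uN/V^2, t=11 um, V=93 V, d=5 um
Step 2: V^2 = 8649
Step 3: F = 118 * 8.854e-6 * 11 * 8649 / 5
F = 19.88 uN


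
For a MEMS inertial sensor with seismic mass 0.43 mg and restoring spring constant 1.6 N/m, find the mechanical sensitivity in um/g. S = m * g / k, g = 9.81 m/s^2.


Step 1: Convert mass: m = 0.43 mg = 4.30e-07 kg
Step 2: S = m * g / k = 4.30e-07 * 9.81 / 1.6
Step 3: S = 2.64e-06 m/g
Step 4: Convert to um/g: S = 2.636 um/g


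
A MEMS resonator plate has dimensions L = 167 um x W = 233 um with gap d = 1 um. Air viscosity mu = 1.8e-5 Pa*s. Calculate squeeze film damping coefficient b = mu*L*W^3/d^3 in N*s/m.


Step 1: Convert to SI.
L = 167e-6 m, W = 233e-6 m, d = 1e-6 m
Step 2: W^3 = (233e-6)^3 = 1.26e-11 m^3
Step 3: d^3 = (1e-6)^3 = 1.00e-18 m^3
Step 4: b = 1.8e-5 * 167e-6 * 1.26e-11 / 1.00e-18
b = 3.80e-02 N*s/m


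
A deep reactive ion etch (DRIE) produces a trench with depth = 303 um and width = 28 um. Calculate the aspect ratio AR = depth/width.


Step 1: AR = depth / width
Step 2: AR = 303 / 28
AR = 10.8


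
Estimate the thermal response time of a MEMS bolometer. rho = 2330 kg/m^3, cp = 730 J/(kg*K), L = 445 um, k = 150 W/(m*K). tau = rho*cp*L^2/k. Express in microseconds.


Step 1: Convert L to m: L = 445e-6 m
Step 2: L^2 = (445e-6)^2 = 1.98025e-07 m^2
Step 3: tau = 2330 * 730 * 1.98025e-07 / 150 = 2.24547148e-03 s
Step 4: Convert to microseconds (multiply by 1e6).
tau = 2245.471 us


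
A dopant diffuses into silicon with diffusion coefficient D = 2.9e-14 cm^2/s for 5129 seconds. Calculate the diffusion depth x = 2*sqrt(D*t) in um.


Step 1: Compute D*t = 2.9e-14 * 5129 = 1.48741e-10 cm^2
Step 2: sqrt(D*t) = 1.2196e-05 cm
Step 3: x = 2 * 1.2196e-05 cm = 2.4392e-05 cm
Step 4: Convert to um (1 cm = 1e4 um): x = 0.244 um


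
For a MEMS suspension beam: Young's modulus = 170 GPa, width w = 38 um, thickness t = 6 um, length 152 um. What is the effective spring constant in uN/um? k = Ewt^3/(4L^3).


Step 1: Convert E to consistent units (1 GPa = 1000 uN/um^2).
E = 170 GPa = 170000 uN/um^2
Step 2: Compute t^3 = 6^3 = 216
Step 3: Compute L^3 = 152^3 = 3511808
Step 4: k = 170000 * 38 * 216 / (4 * 3511808)
k = 99.3334 uN/um


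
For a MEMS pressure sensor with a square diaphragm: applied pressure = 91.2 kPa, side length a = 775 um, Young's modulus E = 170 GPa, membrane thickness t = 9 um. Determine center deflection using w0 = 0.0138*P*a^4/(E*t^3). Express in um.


Step 1: Convert pressure to compatible units (E is in GPa, so P in GPa).
P = 91.2 kPa = 91.2e-6 GPa
Step 2: Compute numerator: 0.0138 * P * a^4.
a^4 = 775^4 = 360750390625
numerator = 0.0138 * 91.2e-6 * 360750390625 = 4.54026e+05
Step 3: Compute denominator: E * t^3 = 170 * 9^3 = 123930
Step 4: w0 = numerator / denominator = 4.54026e+05 / 123930 = 3.6636 um


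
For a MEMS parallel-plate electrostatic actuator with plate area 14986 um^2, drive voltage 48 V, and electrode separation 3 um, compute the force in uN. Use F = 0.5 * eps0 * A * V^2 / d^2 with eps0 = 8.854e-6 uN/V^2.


Step 1: Identify parameters.
eps0 = 8.854e-6 uN/V^2, A = 14986 um^2, V = 48 V, d = 3 um
Step 2: Compute V^2 = 48^2 = 2304
Step 3: Compute d^2 = 3^2 = 9
Step 4: F = 0.5 * 8.854e-6 * 14986 * 2304 / 9
F = 16.984 uN


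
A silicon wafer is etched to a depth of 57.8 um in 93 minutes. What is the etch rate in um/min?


Step 1: Etch rate = depth / time
Step 2: rate = 57.8 / 93
rate = 0.622 um/min


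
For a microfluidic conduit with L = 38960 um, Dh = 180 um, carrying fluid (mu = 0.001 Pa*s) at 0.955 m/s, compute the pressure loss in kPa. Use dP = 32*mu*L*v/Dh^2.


Step 1: Convert to SI: L = 38960e-6 m, Dh = 180e-6 m
Step 2: dP = 32 * 0.001 * 38960e-6 * 0.955 / (180e-6)^2
Step 3: dP = 36747.46 Pa
Step 4: Convert to kPa: dP = 36.75 kPa


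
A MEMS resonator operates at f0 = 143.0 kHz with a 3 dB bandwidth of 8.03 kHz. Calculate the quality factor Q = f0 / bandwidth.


Step 1: Q = f0 / bandwidth
Step 2: Q = 143.0 / 8.03
Q = 17.8


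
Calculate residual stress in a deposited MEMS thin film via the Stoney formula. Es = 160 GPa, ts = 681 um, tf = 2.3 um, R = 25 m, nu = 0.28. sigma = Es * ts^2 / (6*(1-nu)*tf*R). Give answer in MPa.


Step 1: Compute numerator: Es * ts^2 = 160 * 681^2 = 74201760 (GPa*um^2)
Step 2: Compute denominator (R in um): 6*(1-nu)*tf*R = 6*0.72*2.3*25e6 = 248400000.0 (um^2)
Step 3: sigma (GPa) = 74201760 / 248400000.0 = 2.98719e-01 GPa
Step 4: Convert to MPa (x1000): sigma = 298.7 MPa


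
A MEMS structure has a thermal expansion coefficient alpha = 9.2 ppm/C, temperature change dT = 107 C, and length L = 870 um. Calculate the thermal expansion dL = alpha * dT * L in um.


Step 1: Convert CTE: alpha = 9.2 ppm/C = 9.2e-6 /C
Step 2: dL = 9.2e-6 * 107 * 870
dL = 0.8564 um


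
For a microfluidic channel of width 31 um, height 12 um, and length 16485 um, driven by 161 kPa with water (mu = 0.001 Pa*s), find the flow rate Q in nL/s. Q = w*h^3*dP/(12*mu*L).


Step 1: Convert all dimensions to SI (meters).
w = 31e-6 m, h = 12e-6 m, L = 16485e-6 m, dP = 161e3 Pa
Step 2: Q = w * h^3 * dP / (12 * mu * L)
Q = 31e-6 * (12e-6)^3 * 161e3 / (12 * 0.001 * 16485e-6) = 4.359745e-11 m^3/s
Step 3: Convert Q from m^3/s to nL/s (1 m^3 = 1e12 nL, so multiply by 1e12).
Q = 43.597 nL/s


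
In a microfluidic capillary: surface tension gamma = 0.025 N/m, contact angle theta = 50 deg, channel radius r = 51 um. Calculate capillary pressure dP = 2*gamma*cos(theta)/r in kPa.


Step 1: cos(50 deg) = 0.6428
Step 2: Convert r to m: r = 51e-6 m
Step 3: dP = 2 * 0.025 * 0.6428 / 51e-6 = 630.2 Pa
Step 4: Convert Pa to kPa (divide by 1000).
dP = 0.63 kPa


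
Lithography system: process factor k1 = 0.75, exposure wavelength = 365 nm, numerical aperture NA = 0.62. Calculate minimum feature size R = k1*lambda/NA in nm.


Step 1: Identify values: k1 = 0.75, lambda = 365 nm, NA = 0.62
Step 2: R = k1 * lambda / NA
R = 0.75 * 365 / 0.62
R = 441.5 nm


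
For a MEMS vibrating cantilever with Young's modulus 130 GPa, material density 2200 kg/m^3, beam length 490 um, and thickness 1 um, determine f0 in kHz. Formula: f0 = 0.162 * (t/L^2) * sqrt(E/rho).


Step 1: Convert units to SI.
t_SI = 1e-6 m, L_SI = 490e-6 m
Step 2: Calculate sqrt(E/rho).
sqrt(130e9 / 2200) = 7687.06 m/s
Step 3: Compute f0.
f0 = 0.162 * 1e-6 / (490e-6)^2 * 7687.06 = 5186.6 Hz = 5.19 kHz


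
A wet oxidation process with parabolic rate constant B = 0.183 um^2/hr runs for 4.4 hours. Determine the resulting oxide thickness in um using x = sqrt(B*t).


Step 1: Compute B*t = 0.183 * 4.4 = 0.8052
Step 2: x = sqrt(0.8052)
x = 0.897 um


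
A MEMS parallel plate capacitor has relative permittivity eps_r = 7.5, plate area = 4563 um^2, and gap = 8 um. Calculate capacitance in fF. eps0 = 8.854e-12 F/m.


Step 1: Convert area to m^2: A = 4563e-12 m^2
Step 2: Convert gap to m: d = 8e-6 m
Step 3: C = eps0 * eps_r * A / d
C = 8.854e-12 * 7.5 * 4563e-12 / 8e-6
Step 4: Convert to fF (multiply by 1e15).
C = 37.88 fF


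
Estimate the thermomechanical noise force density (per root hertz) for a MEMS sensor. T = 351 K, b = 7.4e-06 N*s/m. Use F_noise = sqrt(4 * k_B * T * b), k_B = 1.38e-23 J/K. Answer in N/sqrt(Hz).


Step 1: Compute 4 * k_B * T * b
= 4 * 1.38e-23 * 351 * 7.4e-06
= 1.4338e-25 N^2/Hz
Step 2: F_noise = sqrt(1.4338e-25)
F_noise = 3.79e-13 N/sqrt(Hz)


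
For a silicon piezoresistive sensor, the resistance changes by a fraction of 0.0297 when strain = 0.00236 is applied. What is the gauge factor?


Step 1: Identify values.
dR/R = 0.0297, strain = 0.00236
Step 2: GF = (dR/R) / strain = 0.0297 / 0.00236
GF = 12.6


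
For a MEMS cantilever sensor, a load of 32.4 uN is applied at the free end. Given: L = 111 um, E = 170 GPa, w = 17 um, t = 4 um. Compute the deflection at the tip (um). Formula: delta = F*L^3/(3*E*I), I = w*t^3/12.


Step 1: Calculate the second moment of area.
I = w * t^3 / 12 = 17 * 4^3 / 12 = 90.6667 um^4
Step 2: Convert E to consistent units (1 GPa = 1000 uN/um^2).
E = 170 GPa = 170000 uN/um^2
Step 3: Calculate tip deflection.
delta = F * L^3 / (3 * E * I)
delta = 32.4 * 111^3 / (3 * 170000 * 90.6667)
delta = 0.9583 um


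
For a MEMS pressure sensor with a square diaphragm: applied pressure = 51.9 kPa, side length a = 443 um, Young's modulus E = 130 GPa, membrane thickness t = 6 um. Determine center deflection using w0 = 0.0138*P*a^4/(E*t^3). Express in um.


Step 1: Convert pressure to compatible units (E is in GPa, so P in GPa).
P = 51.9 kPa = 51.9e-6 GPa
Step 2: Compute numerator: 0.0138 * P * a^4.
a^4 = 443^4 = 38513670001
numerator = 0.0138 * 51.9e-6 * 38513670001 = 2.75843e+04
Step 3: Compute denominator: E * t^3 = 130 * 6^3 = 28080
Step 4: w0 = numerator / denominator = 2.75843e+04 / 28080 = 0.9823 um


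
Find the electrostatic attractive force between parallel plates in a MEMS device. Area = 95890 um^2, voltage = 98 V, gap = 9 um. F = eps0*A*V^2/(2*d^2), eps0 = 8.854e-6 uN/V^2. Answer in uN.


Step 1: Identify parameters.
eps0 = 8.854e-6 uN/V^2, A = 95890 um^2, V = 98 V, d = 9 um
Step 2: Compute V^2 = 98^2 = 9604
Step 3: Compute d^2 = 9^2 = 81
Step 4: F = 0.5 * 8.854e-6 * 95890 * 9604 / 81
F = 50.333 uN


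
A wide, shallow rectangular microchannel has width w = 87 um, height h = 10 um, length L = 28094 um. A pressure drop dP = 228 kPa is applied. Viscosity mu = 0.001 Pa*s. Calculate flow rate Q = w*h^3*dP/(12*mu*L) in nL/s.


Step 1: Convert all dimensions to SI (meters).
w = 87e-6 m, h = 10e-6 m, L = 28094e-6 m, dP = 228e3 Pa
Step 2: Q = w * h^3 * dP / (12 * mu * L)
Q = 87e-6 * (10e-6)^3 * 228e3 / (12 * 0.001 * 28094e-6) = 5.883819e-11 m^3/s
Step 3: Convert Q from m^3/s to nL/s (1 m^3 = 1e12 nL, so multiply by 1e12).
Q = 58.838 nL/s


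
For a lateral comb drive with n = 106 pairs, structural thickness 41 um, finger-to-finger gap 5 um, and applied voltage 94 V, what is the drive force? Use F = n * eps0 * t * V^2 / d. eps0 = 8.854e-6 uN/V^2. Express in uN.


Step 1: Parameters: n=106, eps0=8.854e-6 uN/V^2, t=41 um, V=94 V, d=5 um
Step 2: V^2 = 8836
Step 3: F = 106 * 8.854e-6 * 41 * 8836 / 5
F = 68.001 uN


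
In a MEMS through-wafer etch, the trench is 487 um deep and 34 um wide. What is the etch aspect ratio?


Step 1: AR = depth / width
Step 2: AR = 487 / 34
AR = 14.3


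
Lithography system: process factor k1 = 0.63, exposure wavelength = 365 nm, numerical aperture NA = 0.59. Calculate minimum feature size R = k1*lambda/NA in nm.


Step 1: Identify values: k1 = 0.63, lambda = 365 nm, NA = 0.59
Step 2: R = k1 * lambda / NA
R = 0.63 * 365 / 0.59
R = 389.7 nm


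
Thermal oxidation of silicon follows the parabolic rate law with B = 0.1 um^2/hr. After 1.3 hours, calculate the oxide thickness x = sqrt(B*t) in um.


Step 1: Compute B*t = 0.1 * 1.3 = 0.13
Step 2: x = sqrt(0.13)
x = 0.361 um


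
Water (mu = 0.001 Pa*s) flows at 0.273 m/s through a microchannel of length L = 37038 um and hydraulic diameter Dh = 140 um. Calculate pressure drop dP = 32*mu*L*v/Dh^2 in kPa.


Step 1: Convert to SI: L = 37038e-6 m, Dh = 140e-6 m
Step 2: dP = 32 * 0.001 * 37038e-6 * 0.273 / (140e-6)^2
Step 3: dP = 16508.37 Pa
Step 4: Convert to kPa: dP = 16.51 kPa


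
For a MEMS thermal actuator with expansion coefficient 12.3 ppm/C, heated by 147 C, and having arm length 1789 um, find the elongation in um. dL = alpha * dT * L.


Step 1: Convert CTE: alpha = 12.3 ppm/C = 12.3e-6 /C
Step 2: dL = 12.3e-6 * 147 * 1789
dL = 3.2347 um


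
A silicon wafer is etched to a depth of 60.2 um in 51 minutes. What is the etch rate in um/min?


Step 1: Etch rate = depth / time
Step 2: rate = 60.2 / 51
rate = 1.18 um/min


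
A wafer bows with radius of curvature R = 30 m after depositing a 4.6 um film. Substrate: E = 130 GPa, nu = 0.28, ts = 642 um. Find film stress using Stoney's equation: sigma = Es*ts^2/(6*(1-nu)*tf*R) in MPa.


Step 1: Compute numerator: Es * ts^2 = 130 * 642^2 = 53581320 (GPa*um^2)
Step 2: Compute denominator (R in um): 6*(1-nu)*tf*R = 6*0.72*4.6*30e6 = 596160000.0 (um^2)
Step 3: sigma (GPa) = 53581320 / 596160000.0 = 8.9877e-02 GPa
Step 4: Convert to MPa (x1000): sigma = 89.9 MPa


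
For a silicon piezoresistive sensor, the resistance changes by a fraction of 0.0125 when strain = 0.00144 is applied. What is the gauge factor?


Step 1: Identify values.
dR/R = 0.0125, strain = 0.00144
Step 2: GF = (dR/R) / strain = 0.0125 / 0.00144
GF = 8.7


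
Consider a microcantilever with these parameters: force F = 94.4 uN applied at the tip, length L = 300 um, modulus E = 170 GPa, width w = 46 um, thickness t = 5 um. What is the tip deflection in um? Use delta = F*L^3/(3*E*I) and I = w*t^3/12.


Step 1: Calculate the second moment of area.
I = w * t^3 / 12 = 46 * 5^3 / 12 = 479.1667 um^4
Step 2: Convert E to consistent units (1 GPa = 1000 uN/um^2).
E = 170 GPa = 170000 uN/um^2
Step 3: Calculate tip deflection.
delta = F * L^3 / (3 * E * I)
delta = 94.4 * 300^3 / (3 * 170000 * 479.1667)
delta = 10.4299 um


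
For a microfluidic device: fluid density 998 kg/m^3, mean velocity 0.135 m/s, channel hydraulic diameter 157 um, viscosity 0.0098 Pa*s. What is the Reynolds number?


Step 1: Convert Dh to meters: Dh = 157e-6 m
Step 2: Re = rho * v * Dh / mu
Re = 998 * 0.135 * 157e-6 / 0.0098
Re = 2.158


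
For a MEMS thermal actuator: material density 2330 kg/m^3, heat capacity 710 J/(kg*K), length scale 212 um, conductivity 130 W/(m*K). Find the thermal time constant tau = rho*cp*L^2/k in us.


Step 1: Convert L to m: L = 212e-6 m
Step 2: L^2 = (212e-6)^2 = 4.4944e-08 m^2
Step 3: tau = 2330 * 710 * 4.4944e-08 / 130 = 5.719297e-04 s
Step 4: Convert to microseconds (multiply by 1e6).
tau = 571.93 us


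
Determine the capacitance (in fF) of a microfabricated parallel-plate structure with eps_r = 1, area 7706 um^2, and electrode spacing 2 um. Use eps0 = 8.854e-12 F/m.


Step 1: Convert area to m^2: A = 7706e-12 m^2
Step 2: Convert gap to m: d = 2e-6 m
Step 3: C = eps0 * eps_r * A / d
C = 8.854e-12 * 1 * 7706e-12 / 2e-6
Step 4: Convert to fF (multiply by 1e15).
C = 34.11 fF


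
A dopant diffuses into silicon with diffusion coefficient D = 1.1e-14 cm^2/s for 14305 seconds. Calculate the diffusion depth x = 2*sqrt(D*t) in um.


Step 1: Compute D*t = 1.1e-14 * 14305 = 1.57355e-10 cm^2
Step 2: sqrt(D*t) = 1.2544e-05 cm
Step 3: x = 2 * 1.2544e-05 cm = 2.5088e-05 cm
Step 4: Convert to um (1 cm = 1e4 um): x = 0.251 um


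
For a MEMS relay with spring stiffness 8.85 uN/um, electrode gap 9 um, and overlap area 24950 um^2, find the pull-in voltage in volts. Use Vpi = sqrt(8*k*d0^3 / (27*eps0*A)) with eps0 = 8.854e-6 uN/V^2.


Step 1: Compute numerator: 8 * k * d0^3 = 8 * 8.85 * 9^3 = 51613.2
Step 2: Compute denominator: 27 * eps0 * A = 27 * 8.854e-6 * 24950 = 5.964497
Step 3: Vpi = sqrt(51613.2 / 5.964497)
Vpi = 93.02 V


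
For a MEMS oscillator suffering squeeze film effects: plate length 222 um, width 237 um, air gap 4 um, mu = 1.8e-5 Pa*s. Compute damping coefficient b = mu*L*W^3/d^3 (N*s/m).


Step 1: Convert to SI.
L = 222e-6 m, W = 237e-6 m, d = 4e-6 m
Step 2: W^3 = (237e-6)^3 = 1.33e-11 m^3
Step 3: d^3 = (4e-6)^3 = 6.40e-17 m^3
Step 4: b = 1.8e-5 * 222e-6 * 1.33e-11 / 6.40e-17
b = 8.31e-04 N*s/m


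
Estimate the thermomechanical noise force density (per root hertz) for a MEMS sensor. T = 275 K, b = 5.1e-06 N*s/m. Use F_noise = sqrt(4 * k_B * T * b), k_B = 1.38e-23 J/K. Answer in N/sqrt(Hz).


Step 1: Compute 4 * k_B * T * b
= 4 * 1.38e-23 * 275 * 5.1e-06
= 7.7418e-26 N^2/Hz
Step 2: F_noise = sqrt(7.7418e-26)
F_noise = 2.78e-13 N/sqrt(Hz)


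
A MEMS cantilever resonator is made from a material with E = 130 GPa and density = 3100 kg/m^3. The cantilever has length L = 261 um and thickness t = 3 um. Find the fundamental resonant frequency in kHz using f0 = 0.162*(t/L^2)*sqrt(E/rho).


Step 1: Convert units to SI.
t_SI = 3e-6 m, L_SI = 261e-6 m
Step 2: Calculate sqrt(E/rho).
sqrt(130e9 / 3100) = 6475.76 m/s
Step 3: Compute f0.
f0 = 0.162 * 3e-6 / (261e-6)^2 * 6475.76 = 46200.4 Hz = 46.2 kHz


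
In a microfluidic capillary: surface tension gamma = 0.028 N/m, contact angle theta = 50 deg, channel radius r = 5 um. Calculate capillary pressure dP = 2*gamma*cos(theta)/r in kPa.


Step 1: cos(50 deg) = 0.6428
Step 2: Convert r to m: r = 5e-6 m
Step 3: dP = 2 * 0.028 * 0.6428 / 5e-6 = 7199.4 Pa
Step 4: Convert Pa to kPa (divide by 1000).
dP = 7.2 kPa


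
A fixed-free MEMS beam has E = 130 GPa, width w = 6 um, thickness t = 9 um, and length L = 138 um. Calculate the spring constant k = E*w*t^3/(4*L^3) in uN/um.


Step 1: Convert E to consistent units (1 GPa = 1000 uN/um^2).
E = 130 GPa = 130000 uN/um^2
Step 2: Compute t^3 = 9^3 = 729
Step 3: Compute L^3 = 138^3 = 2628072
Step 4: k = 130000 * 6 * 729 / (4 * 2628072)
k = 54.091 uN/um


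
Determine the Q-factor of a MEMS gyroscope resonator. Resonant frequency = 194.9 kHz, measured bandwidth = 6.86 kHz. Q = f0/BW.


Step 1: Q = f0 / bandwidth
Step 2: Q = 194.9 / 6.86
Q = 28.4


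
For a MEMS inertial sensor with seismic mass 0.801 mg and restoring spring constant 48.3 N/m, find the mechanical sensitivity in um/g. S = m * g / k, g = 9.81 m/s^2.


Step 1: Convert mass: m = 0.801 mg = 8.01e-07 kg
Step 2: S = m * g / k = 8.01e-07 * 9.81 / 48.3
Step 3: S = 1.63e-07 m/g
Step 4: Convert to um/g: S = 0.163 um/g


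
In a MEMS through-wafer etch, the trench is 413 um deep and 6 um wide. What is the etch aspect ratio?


Step 1: AR = depth / width
Step 2: AR = 413 / 6
AR = 68.8


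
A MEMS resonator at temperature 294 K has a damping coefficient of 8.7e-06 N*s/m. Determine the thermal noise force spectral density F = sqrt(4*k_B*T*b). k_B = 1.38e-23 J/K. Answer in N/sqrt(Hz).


Step 1: Compute 4 * k_B * T * b
= 4 * 1.38e-23 * 294 * 8.7e-06
= 1.4119e-25 N^2/Hz
Step 2: F_noise = sqrt(1.4119e-25)
F_noise = 3.76e-13 N/sqrt(Hz)


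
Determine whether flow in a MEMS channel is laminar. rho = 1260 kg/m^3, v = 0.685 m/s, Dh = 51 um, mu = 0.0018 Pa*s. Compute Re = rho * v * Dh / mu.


Step 1: Convert Dh to meters: Dh = 51e-6 m
Step 2: Re = rho * v * Dh / mu
Re = 1260 * 0.685 * 51e-6 / 0.0018
Re = 24.455
Since Re = 24.455 is below ~2300, the flow is laminar.


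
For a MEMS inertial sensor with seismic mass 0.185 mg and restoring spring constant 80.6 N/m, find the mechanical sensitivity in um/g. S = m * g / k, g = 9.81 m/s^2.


Step 1: Convert mass: m = 0.185 mg = 1.85e-07 kg
Step 2: S = m * g / k = 1.85e-07 * 9.81 / 80.6
Step 3: S = 2.25e-08 m/g
Step 4: Convert to um/g: S = 0.023 um/g
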